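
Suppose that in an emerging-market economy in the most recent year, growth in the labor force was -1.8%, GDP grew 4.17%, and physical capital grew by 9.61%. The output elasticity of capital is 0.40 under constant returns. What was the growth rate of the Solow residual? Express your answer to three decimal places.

Labor's share = 1 − 0.4 = 0.6.
Physical capital: 0.4 × 9.61 = 3.844 pp.
The labor force: 0.6 × (-1.8) = -1.08 pp.
TFP growth = 4.17 − 2.764 = 1.406%.

1.406%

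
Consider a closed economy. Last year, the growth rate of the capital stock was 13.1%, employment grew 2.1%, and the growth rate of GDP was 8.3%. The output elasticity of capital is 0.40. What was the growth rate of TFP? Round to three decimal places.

1.800%

Labor's share = 1 − 0.4 = 0.6.
The capital stock: 0.4 × 13.1 = 5.24 pp.
Employment: 0.6 × 2.1 = 1.26 pp.
TFP growth = 8.3 − 6.5 = 1.8%.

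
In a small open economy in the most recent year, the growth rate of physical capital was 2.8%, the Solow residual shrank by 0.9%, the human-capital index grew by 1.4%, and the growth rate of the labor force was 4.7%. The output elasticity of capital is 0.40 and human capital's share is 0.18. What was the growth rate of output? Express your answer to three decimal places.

Output growth was 2.446%.

Labor's share = 1 − 0.4 − 0.18 = 0.42.
Physical capital: 0.4 × 2.8 = 1.12 pp.
The human-capital index: 0.18 × 1.4 = 0.252 pp.
The labor force: 0.42 × 4.7 = 1.974 pp.
Output growth = -0.9 + 3.346 = 2.446%.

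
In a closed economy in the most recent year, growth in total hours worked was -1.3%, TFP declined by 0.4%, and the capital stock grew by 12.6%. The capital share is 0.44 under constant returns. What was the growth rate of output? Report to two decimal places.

4.42%

Labor's share = 1 − 0.44 = 0.56.
The capital stock: 0.44 × 12.6 = 5.544 pp.
Total hours worked: 0.56 × (-1.3) = -0.728 pp.
Output growth = -0.4 + 4.816 = 4.416%.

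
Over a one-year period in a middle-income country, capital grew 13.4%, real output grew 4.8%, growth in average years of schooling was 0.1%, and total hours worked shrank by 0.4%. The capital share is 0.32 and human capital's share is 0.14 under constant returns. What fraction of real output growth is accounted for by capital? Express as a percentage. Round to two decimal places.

89.33%

Capital contributed 0.32 × 13.4 = 4.288 pp.
Share of growth = 4.288 / 4.8 × 100 = 89.3333%.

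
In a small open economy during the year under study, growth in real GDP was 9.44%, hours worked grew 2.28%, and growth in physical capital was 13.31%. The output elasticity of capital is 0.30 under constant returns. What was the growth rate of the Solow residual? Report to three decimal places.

Labor's share = 1 − 0.3 = 0.7.
Physical capital: 0.3 × 13.31 = 3.993 pp.
Hours worked: 0.7 × 2.28 = 1.596 pp.
TFP growth = 9.44 − 5.589 = 3.851%.

3.851%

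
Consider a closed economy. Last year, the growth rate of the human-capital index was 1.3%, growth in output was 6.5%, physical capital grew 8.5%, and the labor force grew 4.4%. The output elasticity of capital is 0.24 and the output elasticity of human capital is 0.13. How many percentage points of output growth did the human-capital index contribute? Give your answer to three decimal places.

Contribution = share × growth = 0.13 × 1.3 = 0.169 pp.

0.169 percentage points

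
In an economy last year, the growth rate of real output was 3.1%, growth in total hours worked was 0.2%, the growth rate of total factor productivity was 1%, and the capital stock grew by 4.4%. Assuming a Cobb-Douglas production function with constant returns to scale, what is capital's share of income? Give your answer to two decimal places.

gY = gA + α·gK + (1−α)·gL, so gY − gA − gL = α(gK − gL).
3.1 − 1 − 0.2 = α × (4.4 − 0.2).
1.9 = 4.2 α, so α = 0.4524.

0.45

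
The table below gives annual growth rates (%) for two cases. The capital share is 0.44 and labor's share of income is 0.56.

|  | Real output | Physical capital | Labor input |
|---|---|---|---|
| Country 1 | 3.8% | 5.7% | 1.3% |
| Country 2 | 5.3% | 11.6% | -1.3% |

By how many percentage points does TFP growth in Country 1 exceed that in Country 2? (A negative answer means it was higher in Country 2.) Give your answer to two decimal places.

Labor's share = 1 − 0.44 = 0.56.
Country 1: TFP = 3.8 − 2.508 − 0.728 = 0.564%.
Country 2: TFP = 5.3 − 5.104 + 0.728 = 0.924%.
Difference = 0.564 − (0.924) = -0.36 pp.

-0.36 percentage points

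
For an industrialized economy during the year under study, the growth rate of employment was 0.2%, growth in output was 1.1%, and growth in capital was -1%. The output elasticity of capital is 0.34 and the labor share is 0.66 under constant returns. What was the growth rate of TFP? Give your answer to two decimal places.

Labor's share = 1 − 0.34 = 0.66.
Capital: 0.34 × (-1) = -0.34 pp.
Employment: 0.66 × 0.2 = 0.132 pp.
TFP growth = 1.1 + 0.208 = 1.308%.

1.31%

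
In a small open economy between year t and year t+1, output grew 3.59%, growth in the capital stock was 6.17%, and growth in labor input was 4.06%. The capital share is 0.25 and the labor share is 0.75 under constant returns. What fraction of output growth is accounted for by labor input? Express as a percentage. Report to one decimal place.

Labor input accounted for 84.8% of growth.

Labor's share = 1 − 0.25 = 0.75.
Labor input contributed 0.75 × 4.06 = 3.045 pp.
Share of growth = 3.045 / 3.59 × 100 = 84.819%.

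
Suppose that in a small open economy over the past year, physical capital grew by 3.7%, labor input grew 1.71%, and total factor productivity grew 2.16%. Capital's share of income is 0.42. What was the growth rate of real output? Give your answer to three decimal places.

Labor's share = 1 − 0.42 = 0.58.
Physical capital: 0.42 × 3.7 = 1.554 pp.
Labor input: 0.58 × 1.71 = 0.9918 pp.
Output growth = 2.16 + 2.5458 = 4.7058%.

4.706%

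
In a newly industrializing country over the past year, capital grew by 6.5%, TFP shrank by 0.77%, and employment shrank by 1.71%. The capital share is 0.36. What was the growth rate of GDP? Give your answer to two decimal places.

Labor's share = 1 − 0.36 = 0.64.
Capital: 0.36 × 6.5 = 2.34 pp.
Employment: 0.64 × (-1.71) = -1.0944 pp.
Output growth = -0.77 + 1.2456 = 0.4756%.

GDP grew 0.48%.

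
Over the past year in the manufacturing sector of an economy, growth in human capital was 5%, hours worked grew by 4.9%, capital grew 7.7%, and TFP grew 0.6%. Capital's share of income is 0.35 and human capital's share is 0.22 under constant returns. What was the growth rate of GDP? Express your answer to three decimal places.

6.502%

Labor's share = 1 − 0.35 − 0.22 = 0.43.
Capital: 0.35 × 7.7 = 2.695 pp.
Human capital: 0.22 × 5 = 1.1 pp.
Hours worked: 0.43 × 4.9 = 2.107 pp.
Output growth = 0.6 + 5.902 = 6.502%.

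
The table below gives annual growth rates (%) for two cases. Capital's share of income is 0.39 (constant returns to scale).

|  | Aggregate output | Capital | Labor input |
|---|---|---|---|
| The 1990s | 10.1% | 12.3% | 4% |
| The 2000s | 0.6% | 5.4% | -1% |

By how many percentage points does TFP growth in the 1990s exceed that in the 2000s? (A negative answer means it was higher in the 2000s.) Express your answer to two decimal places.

3.76 percentage points

Labor's share = 1 − 0.39 = 0.61.
The 1990s: TFP = 10.1 − 4.797 − 2.44 = 2.863%.
The 2000s: TFP = 0.6 − 2.106 + 0.61 = -0.896%.
Difference = 2.863 − (-0.896) = 3.759 pp.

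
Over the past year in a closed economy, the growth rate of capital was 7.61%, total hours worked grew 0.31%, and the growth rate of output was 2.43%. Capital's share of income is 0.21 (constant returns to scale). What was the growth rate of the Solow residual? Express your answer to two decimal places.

Labor's share = 1 − 0.21 = 0.79.
Capital: 0.21 × 7.61 = 1.5981 pp.
Total hours worked: 0.79 × 0.31 = 0.2449 pp.
TFP growth = 2.43 − 1.843 = 0.587%.

0.59%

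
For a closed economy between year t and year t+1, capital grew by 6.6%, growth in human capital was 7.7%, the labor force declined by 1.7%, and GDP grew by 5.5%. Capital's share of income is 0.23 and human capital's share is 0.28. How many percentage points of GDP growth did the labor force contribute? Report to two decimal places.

-0.83

Labor's share = 1 − 0.23 − 0.28 = 0.49.
Contribution = share × growth = 0.49 × (-1.7) = -0.833 pp.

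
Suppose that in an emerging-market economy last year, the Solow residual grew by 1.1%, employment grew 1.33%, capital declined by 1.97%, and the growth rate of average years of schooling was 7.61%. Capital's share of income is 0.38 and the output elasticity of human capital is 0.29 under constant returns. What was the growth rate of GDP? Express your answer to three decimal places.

2.997%

Labor's share = 1 − 0.38 − 0.29 = 0.33.
Capital: 0.38 × (-1.97) = -0.7486 pp.
Average years of schooling: 0.29 × 7.61 = 2.2069 pp.
Employment: 0.33 × 1.33 = 0.4389 pp.
Output growth = 1.1 + 1.8972 = 2.9972%.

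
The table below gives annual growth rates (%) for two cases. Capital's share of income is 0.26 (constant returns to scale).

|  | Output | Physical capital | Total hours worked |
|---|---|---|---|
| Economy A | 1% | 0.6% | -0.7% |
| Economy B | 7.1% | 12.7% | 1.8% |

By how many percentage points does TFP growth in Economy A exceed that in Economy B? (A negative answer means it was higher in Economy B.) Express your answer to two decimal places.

-1.10 percentage points

Labor's share = 1 − 0.26 = 0.74.
Economy A: TFP = 1 − 0.156 + 0.518 = 1.362%.
Economy B: TFP = 7.1 − 3.302 − 1.332 = 2.466%.
Difference = 1.362 − (2.466) = -1.104 pp.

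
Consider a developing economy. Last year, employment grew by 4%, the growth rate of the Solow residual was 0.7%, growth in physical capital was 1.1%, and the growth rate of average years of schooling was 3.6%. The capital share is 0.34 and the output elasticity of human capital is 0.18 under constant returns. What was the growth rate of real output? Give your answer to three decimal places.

3.642%

Labor's share = 1 − 0.34 − 0.18 = 0.48.
Physical capital: 0.34 × 1.1 = 0.374 pp.
Average years of schooling: 0.18 × 3.6 = 0.648 pp.
Employment: 0.48 × 4 = 1.92 pp.
Output growth = 0.7 + 2.942 = 3.642%.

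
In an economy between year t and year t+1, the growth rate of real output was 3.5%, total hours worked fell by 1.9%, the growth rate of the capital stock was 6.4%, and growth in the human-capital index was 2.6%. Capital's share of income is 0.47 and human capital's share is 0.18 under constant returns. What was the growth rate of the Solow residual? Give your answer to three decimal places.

Labor's share = 1 − 0.47 − 0.18 = 0.35.
The capital stock: 0.47 × 6.4 = 3.008 pp.
The human-capital index: 0.18 × 2.6 = 0.468 pp.
Total hours worked: 0.35 × (-1.9) = -0.665 pp.
TFP growth = 3.5 − 2.811 = 0.689%.

The Solow residual growth was 0.689%.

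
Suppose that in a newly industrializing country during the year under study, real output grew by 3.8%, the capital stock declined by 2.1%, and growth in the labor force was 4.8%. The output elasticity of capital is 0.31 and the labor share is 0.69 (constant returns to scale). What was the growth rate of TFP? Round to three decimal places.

1.139%

Labor's share = 1 − 0.31 = 0.69.
The capital stock: 0.31 × (-2.1) = -0.651 pp.
The labor force: 0.69 × 4.8 = 3.312 pp.
TFP growth = 3.8 − 2.661 = 1.139%.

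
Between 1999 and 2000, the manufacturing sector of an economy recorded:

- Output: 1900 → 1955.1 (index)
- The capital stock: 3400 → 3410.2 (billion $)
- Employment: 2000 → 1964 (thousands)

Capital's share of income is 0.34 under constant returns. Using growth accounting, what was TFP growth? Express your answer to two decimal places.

Output growth = (1955.1 − 1900) / 1900 = 2.9%.
The capital stock growth = (3410.2 − 3400) / 3400 = 0.3%.
Employment growth = (1964 − 2000) / 2000 = -1.8%.
Labor's share = 1 − 0.34 = 0.66.
The capital stock: 0.34 × 0.3 = 0.102 pp.
Employment: 0.66 × (-1.8) = -1.188 pp.
TFP growth = 2.9 + 1.086 = 3.986%.

3.99%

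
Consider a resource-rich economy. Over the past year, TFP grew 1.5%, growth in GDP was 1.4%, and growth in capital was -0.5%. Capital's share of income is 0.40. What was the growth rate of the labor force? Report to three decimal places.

Labor's share = 1 − 0.4 = 0.6.
gY = gA + 0.4×(-0.5) + 0.6×g.
0.6×g = 1.4 − 1.5 + 0.2 = 0.1.
g = 0.1 / 0.6 = 0.16667%.

0.167%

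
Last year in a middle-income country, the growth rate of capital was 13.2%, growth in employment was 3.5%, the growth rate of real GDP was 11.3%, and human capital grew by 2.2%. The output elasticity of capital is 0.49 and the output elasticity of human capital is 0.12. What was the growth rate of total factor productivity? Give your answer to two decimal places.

Labor's share = 1 − 0.49 − 0.12 = 0.39.
Capital: 0.49 × 13.2 = 6.468 pp.
Human capital: 0.12 × 2.2 = 0.264 pp.
Employment: 0.39 × 3.5 = 1.365 pp.
TFP growth = 11.3 − 8.097 = 3.203%.

3.20%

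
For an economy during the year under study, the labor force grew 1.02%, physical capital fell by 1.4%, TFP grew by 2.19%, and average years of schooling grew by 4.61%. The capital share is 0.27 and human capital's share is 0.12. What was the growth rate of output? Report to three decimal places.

Labor's share = 1 − 0.27 − 0.12 = 0.61.
Physical capital: 0.27 × (-1.4) = -0.378 pp.
Average years of schooling: 0.12 × 4.61 = 0.5532 pp.
The labor force: 0.61 × 1.02 = 0.6222 pp.
Output growth = 2.19 + 0.7974 = 2.9874%.

Output growth was 2.987%.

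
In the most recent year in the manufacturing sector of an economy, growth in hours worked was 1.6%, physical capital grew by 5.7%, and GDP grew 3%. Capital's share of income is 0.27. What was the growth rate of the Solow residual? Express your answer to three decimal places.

Labor's share = 1 − 0.27 = 0.73.
Physical capital: 0.27 × 5.7 = 1.539 pp.
Hours worked: 0.73 × 1.6 = 1.168 pp.
TFP growth = 3 − 2.707 = 0.293%.

0.293%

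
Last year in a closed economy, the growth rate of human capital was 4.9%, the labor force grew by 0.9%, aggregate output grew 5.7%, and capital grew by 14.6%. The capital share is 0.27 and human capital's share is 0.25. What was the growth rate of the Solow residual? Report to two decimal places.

Labor's share = 1 − 0.27 − 0.25 = 0.48.
Capital: 0.27 × 14.6 = 3.942 pp.
Human capital: 0.25 × 4.9 = 1.225 pp.
The labor force: 0.48 × 0.9 = 0.432 pp.
TFP growth = 5.7 − 5.599 = 0.101%.

0.10%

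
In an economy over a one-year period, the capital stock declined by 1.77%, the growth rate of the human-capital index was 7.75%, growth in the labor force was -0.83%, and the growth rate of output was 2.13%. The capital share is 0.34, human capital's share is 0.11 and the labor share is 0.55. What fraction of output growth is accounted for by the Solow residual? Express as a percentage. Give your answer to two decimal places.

109.66%

Labor's share = 1 − 0.34 − 0.11 = 0.55.
The capital stock: 0.34 × (-1.77) = -0.6018 pp.
The human-capital index: 0.11 × 7.75 = 0.8525 pp.
The labor force: 0.55 × (-0.83) = -0.4565 pp.
TFP growth = 2.13 + 0.2058 = 2.3358%.
TFP share of growth = 2.3358 / 2.13 × 100 = 109.662%.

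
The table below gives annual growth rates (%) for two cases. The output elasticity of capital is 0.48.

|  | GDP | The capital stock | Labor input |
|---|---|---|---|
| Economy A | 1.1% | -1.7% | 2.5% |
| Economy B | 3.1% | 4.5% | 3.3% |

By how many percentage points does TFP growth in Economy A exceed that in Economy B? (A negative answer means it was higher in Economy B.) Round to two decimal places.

1.39 percentage points

Labor's share = 1 − 0.48 = 0.52.
Economy A: TFP = 1.1 + 0.816 − 1.3 = 0.616%.
Economy B: TFP = 3.1 − 2.16 − 1.716 = -0.776%.
Difference = 0.616 − (-0.776) = 1.392 pp.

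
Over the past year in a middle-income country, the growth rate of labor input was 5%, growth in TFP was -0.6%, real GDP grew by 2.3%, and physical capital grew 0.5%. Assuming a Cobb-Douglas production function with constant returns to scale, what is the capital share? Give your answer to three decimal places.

The capital share is 0.467.

gY = gA + α·gK + (1−α)·gL, so gY − gA − gL = α(gK − gL).
2.3 + 0.6 − 5 = α × (0.5 − 5).
-2.1 = -4.5 α, so α = 0.46667.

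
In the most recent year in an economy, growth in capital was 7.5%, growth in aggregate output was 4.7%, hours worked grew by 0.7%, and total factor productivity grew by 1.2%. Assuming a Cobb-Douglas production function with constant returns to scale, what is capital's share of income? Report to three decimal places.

gY = gA + α·gK + (1−α)·gL, so gY − gA − gL = α(gK − gL).
4.7 − 1.2 − 0.7 = α × (7.5 − 0.7).
2.8 = 6.8 α, so α = 0.41176.

Capital's share of income is 0.412.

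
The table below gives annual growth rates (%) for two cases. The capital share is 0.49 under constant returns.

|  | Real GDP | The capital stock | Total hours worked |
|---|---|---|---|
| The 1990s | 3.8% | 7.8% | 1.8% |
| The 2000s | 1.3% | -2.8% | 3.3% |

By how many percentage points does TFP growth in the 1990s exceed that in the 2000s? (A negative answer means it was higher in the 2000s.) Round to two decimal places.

-1.93 percentage points

Labor's share = 1 − 0.49 = 0.51.
The 1990s: TFP = 3.8 − 3.822 − 0.918 = -0.94%.
The 2000s: TFP = 1.3 + 1.372 − 1.683 = 0.989%.
Difference = -0.94 − (0.989) = -1.929 pp.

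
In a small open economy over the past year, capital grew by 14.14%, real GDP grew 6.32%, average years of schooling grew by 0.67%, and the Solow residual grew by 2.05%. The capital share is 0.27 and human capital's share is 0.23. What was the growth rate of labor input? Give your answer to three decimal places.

0.596%

Labor's share = 1 − 0.27 − 0.23 = 0.5.
gY = gA + 0.27×14.14 + 0.23×0.67 + 0.5×g.
0.5×g = 6.32 − 2.05 − 3.9719 = 0.2981.
g = 0.2981 / 0.5 = 0.5962%.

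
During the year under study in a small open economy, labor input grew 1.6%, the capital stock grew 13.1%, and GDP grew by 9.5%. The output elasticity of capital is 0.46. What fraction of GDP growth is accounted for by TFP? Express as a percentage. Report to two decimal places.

27.47%

Labor's share = 1 − 0.46 = 0.54.
The capital stock: 0.46 × 13.1 = 6.026 pp.
Labor input: 0.54 × 1.6 = 0.864 pp.
TFP growth = 9.5 − 6.89 = 2.61%.
TFP share of growth = 2.61 / 9.5 × 100 = 27.4737%.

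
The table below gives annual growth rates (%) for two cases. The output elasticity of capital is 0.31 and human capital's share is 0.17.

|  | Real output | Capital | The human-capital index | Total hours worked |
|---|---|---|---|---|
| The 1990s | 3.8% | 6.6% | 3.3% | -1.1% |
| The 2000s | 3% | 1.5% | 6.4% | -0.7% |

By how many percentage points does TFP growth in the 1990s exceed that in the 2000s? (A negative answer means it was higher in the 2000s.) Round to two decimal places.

-0.05 percentage points

Labor's share = 1 − 0.31 − 0.17 = 0.52.
The 1990s: TFP = 3.8 − 2.046 − 0.561 + 0.572 = 1.765%.
The 2000s: TFP = 3 − 0.465 − 1.088 + 0.364 = 1.811%.
Difference = 1.765 − (1.811) = -0.046 pp.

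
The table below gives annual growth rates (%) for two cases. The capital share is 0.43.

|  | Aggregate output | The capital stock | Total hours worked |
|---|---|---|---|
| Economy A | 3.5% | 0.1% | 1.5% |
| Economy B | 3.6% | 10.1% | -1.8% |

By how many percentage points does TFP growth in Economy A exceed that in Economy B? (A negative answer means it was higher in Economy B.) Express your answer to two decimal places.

2.32 percentage points

Labor's share = 1 − 0.43 = 0.57.
Economy A: TFP = 3.5 − 0.043 − 0.855 = 2.602%.
Economy B: TFP = 3.6 − 4.343 + 1.026 = 0.283%.
Difference = 2.602 − (0.283) = 2.319 pp.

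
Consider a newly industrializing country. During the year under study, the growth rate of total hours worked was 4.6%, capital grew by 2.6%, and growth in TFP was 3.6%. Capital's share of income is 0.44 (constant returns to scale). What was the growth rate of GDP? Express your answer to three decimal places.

Labor's share = 1 − 0.44 = 0.56.
Capital: 0.44 × 2.6 = 1.144 pp.
Total hours worked: 0.56 × 4.6 = 2.576 pp.
Output growth = 3.6 + 3.72 = 7.32%.

GDP grew 7.320%.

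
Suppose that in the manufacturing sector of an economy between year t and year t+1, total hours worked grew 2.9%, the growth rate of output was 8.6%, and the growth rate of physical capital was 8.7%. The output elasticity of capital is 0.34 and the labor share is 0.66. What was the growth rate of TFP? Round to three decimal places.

TFP growth was 3.728%.

Labor's share = 1 − 0.34 = 0.66.
Physical capital: 0.34 × 8.7 = 2.958 pp.
Total hours worked: 0.66 × 2.9 = 1.914 pp.
TFP growth = 8.6 − 4.872 = 3.728%.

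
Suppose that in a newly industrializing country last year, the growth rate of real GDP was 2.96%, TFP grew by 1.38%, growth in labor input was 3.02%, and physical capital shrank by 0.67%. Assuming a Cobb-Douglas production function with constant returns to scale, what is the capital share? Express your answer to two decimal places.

gY = gA + α·gK + (1−α)·gL, so gY − gA − gL = α(gK − gL).
2.96 − 1.38 − 3.02 = α × (-0.67 − 3.02).
-1.44 = -3.69 α, so α = 0.3902.

The capital share is 0.39.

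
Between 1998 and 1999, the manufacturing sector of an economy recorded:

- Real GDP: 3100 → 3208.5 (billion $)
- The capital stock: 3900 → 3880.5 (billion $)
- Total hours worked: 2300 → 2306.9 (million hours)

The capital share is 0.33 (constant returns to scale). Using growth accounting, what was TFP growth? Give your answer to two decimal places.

TFP grew 3.46%.

Real GDP growth = (3208.5 − 3100) / 3100 = 3.5%.
The capital stock growth = (3880.5 − 3900) / 3900 = -0.5%.
Total hours worked growth = (2306.9 − 2300) / 2300 = 0.3%.
Labor's share = 1 − 0.33 = 0.67.
The capital stock: 0.33 × (-0.5) = -0.165 pp.
Total hours worked: 0.67 × 0.3 = 0.201 pp.
TFP growth = 3.5 − 0.036 = 3.464%.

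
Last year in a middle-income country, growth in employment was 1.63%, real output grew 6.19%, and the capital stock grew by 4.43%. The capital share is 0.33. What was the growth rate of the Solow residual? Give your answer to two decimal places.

Labor's share = 1 − 0.33 = 0.67.
The capital stock: 0.33 × 4.43 = 1.4619 pp.
Employment: 0.67 × 1.63 = 1.0921 pp.
TFP growth = 6.19 − 2.554 = 3.636%.

3.64%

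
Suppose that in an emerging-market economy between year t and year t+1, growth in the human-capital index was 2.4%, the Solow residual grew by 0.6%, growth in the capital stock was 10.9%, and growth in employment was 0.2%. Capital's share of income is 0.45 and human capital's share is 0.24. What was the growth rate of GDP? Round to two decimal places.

GDP grew 6.14%.

Labor's share = 1 − 0.45 − 0.24 = 0.31.
The capital stock: 0.45 × 10.9 = 4.905 pp.
The human-capital index: 0.24 × 2.4 = 0.576 pp.
Employment: 0.31 × 0.2 = 0.062 pp.
Output growth = 0.6 + 5.543 = 6.143%.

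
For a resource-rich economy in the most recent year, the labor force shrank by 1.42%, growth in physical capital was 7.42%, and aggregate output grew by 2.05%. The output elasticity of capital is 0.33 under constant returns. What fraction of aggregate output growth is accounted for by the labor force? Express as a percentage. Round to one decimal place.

Labor's share = 1 − 0.33 = 0.67.
The labor force contributed 0.67 × (-1.42) = -0.9514 pp.
Share of growth = -0.9514 / 2.05 × 100 = -46.41%.

The labor force accounted for -46.4% of growth.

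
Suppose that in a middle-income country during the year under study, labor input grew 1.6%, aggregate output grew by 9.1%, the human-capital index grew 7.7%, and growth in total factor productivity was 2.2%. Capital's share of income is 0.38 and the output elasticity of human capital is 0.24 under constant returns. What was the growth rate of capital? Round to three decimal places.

Labor's share = 1 − 0.38 − 0.24 = 0.38.
gY = gA + 0.24×7.7 + 0.38×1.6 + 0.38×g.
0.38×g = 9.1 − 2.2 − 2.456 = 4.444.
g = 4.444 / 0.38 = 11.69474%.

11.695%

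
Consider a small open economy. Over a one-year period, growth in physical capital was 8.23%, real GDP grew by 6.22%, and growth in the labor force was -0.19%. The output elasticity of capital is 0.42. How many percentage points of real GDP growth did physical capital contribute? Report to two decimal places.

3.46 percentage points

Contribution = share × growth = 0.42 × 8.23 = 3.4566 pp.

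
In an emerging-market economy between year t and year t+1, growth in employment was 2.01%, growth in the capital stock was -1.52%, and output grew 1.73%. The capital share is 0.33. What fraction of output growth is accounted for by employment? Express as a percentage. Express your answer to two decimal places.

77.84%

Labor's share = 1 − 0.33 = 0.67.
Employment contributed 0.67 × 2.01 = 1.3467 pp.
Share of growth = 1.3467 / 1.73 × 100 = 77.8439%.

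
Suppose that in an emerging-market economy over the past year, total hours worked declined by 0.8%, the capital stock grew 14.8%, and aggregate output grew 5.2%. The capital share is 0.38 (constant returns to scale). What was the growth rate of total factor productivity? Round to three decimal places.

0.072%

Labor's share = 1 − 0.38 = 0.62.
The capital stock: 0.38 × 14.8 = 5.624 pp.
Total hours worked: 0.62 × (-0.8) = -0.496 pp.
TFP growth = 5.2 − 5.128 = 0.072%.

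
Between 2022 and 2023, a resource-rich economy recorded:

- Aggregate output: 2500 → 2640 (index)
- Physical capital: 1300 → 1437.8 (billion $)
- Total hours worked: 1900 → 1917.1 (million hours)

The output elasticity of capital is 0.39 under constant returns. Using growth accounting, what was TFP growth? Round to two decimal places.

0.92%

Aggregate output growth = (2640 − 2500) / 2500 = 5.6%.
Physical capital growth = (1437.8 − 1300) / 1300 = 10.6%.
Total hours worked growth = (1917.1 − 1900) / 1900 = 0.9%.
Labor's share = 1 − 0.39 = 0.61.
Physical capital: 0.39 × 10.6 = 4.134 pp.
Total hours worked: 0.61 × 0.9 = 0.549 pp.
TFP growth = 5.6 − 4.683 = 0.917%.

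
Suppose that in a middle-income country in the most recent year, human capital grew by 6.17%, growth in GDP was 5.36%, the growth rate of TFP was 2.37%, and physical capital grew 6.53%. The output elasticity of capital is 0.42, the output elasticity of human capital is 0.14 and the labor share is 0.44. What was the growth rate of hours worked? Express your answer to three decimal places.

-1.401%

Labor's share = 1 − 0.42 − 0.14 = 0.44.
gY = gA + 0.42×6.53 + 0.14×6.17 + 0.44×g.
0.44×g = 5.36 − 2.37 − 3.6064 = -0.6164.
g = -0.6164 / 0.44 = -1.40091%.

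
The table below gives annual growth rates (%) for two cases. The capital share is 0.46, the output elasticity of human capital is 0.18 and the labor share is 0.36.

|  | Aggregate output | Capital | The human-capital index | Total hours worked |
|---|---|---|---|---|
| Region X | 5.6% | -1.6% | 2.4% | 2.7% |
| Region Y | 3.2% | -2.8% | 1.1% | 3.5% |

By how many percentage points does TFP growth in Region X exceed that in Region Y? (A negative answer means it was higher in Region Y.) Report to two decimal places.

Labor's share = 1 − 0.46 − 0.18 = 0.36.
Region X: TFP = 5.6 + 0.736 − 0.432 − 0.972 = 4.932%.
Region Y: TFP = 3.2 + 1.288 − 0.198 − 1.26 = 3.03%.
Difference = 4.932 − (3.03) = 1.902 pp.

1.90 percentage points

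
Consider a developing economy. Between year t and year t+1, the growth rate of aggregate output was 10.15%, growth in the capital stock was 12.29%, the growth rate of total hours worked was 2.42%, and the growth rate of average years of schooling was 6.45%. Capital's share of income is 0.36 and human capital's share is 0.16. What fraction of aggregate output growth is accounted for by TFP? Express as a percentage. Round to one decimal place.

34.8%

Labor's share = 1 − 0.36 − 0.16 = 0.48.
The capital stock: 0.36 × 12.29 = 4.4244 pp.
Average years of schooling: 0.16 × 6.45 = 1.032 pp.
Total hours worked: 0.48 × 2.42 = 1.1616 pp.
TFP growth = 10.15 − 6.618 = 3.532%.
TFP share of growth = 3.532 / 10.15 × 100 = 34.798%.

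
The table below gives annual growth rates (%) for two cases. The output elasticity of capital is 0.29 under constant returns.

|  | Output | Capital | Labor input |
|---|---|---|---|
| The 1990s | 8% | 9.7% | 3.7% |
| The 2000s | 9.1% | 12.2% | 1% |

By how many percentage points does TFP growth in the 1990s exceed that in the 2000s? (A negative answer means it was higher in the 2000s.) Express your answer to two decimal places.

-2.29 percentage points

Labor's share = 1 − 0.29 = 0.71.
The 1990s: TFP = 8 − 2.813 − 2.627 = 2.56%.
The 2000s: TFP = 9.1 − 3.538 − 0.71 = 4.852%.
Difference = 2.56 − (4.852) = -2.292 pp.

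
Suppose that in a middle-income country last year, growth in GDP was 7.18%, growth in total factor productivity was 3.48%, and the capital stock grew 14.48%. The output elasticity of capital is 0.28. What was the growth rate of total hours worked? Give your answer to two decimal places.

-0.49%

Labor's share = 1 − 0.28 = 0.72.
gY = gA + 0.28×14.48 + 0.72×g.
0.72×g = 7.18 − 3.48 − 4.0544 = -0.3544.
g = -0.3544 / 0.72 = -0.4922%.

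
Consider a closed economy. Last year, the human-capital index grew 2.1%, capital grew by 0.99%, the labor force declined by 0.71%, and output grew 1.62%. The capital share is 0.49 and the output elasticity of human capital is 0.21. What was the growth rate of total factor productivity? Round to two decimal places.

Total factor productivity growth was 0.91%.

Labor's share = 1 − 0.49 − 0.21 = 0.3.
Capital: 0.49 × 0.99 = 0.4851 pp.
The human-capital index: 0.21 × 2.1 = 0.441 pp.
The labor force: 0.3 × (-0.71) = -0.213 pp.
TFP growth = 1.62 − 0.7131 = 0.9069%.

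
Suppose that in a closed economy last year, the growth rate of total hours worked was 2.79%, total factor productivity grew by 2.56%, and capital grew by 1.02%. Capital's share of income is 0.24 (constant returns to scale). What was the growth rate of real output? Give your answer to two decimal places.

4.93%

Labor's share = 1 − 0.24 = 0.76.
Capital: 0.24 × 1.02 = 0.2448 pp.
Total hours worked: 0.76 × 2.79 = 2.1204 pp.
Output growth = 2.56 + 2.3652 = 4.9252%.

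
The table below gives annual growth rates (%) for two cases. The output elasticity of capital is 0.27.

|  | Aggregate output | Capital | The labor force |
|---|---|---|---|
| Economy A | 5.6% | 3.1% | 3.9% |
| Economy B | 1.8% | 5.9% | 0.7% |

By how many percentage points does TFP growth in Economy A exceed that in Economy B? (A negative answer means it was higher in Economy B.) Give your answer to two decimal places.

2.22 percentage points

Labor's share = 1 − 0.27 = 0.73.
Economy A: TFP = 5.6 − 0.837 − 2.847 = 1.916%.
Economy B: TFP = 1.8 − 1.593 − 0.511 = -0.304%.
Difference = 1.916 − (-0.304) = 2.22 pp.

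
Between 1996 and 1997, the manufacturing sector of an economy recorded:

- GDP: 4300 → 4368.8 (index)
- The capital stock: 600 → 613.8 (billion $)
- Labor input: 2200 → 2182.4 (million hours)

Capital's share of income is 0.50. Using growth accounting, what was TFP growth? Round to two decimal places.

0.85%

GDP growth = (4368.8 − 4300) / 4300 = 1.6%.
The capital stock growth = (613.8 − 600) / 600 = 2.3%.
Labor input growth = (2182.4 − 2200) / 2200 = -0.8%.
Labor's share = 1 − 0.5 = 0.5.
The capital stock: 0.5 × 2.3 = 1.15 pp.
Labor input: 0.5 × (-0.8) = -0.4 pp.
TFP growth = 1.6 − 0.75 = 0.85%.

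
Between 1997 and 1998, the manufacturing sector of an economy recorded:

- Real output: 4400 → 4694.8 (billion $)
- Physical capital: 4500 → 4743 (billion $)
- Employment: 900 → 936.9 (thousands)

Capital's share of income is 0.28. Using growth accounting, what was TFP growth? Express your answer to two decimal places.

TFP growth was 2.24%.

Real output growth = (4694.8 − 4400) / 4400 = 6.7%.
Physical capital growth = (4743 − 4500) / 4500 = 5.4%.
Employment growth = (936.9 − 900) / 900 = 4.1%.
Labor's share = 1 − 0.28 = 0.72.
Physical capital: 0.28 × 5.4 = 1.512 pp.
Employment: 0.72 × 4.1 = 2.952 pp.
TFP growth = 6.7 − 4.464 = 2.236%.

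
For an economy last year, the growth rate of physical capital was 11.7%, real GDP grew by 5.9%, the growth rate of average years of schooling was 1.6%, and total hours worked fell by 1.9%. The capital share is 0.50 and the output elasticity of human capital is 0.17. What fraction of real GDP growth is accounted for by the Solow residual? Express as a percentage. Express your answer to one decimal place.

6.9%

Labor's share = 1 − 0.5 − 0.17 = 0.33.
Physical capital: 0.5 × 11.7 = 5.85 pp.
Average years of schooling: 0.17 × 1.6 = 0.272 pp.
Total hours worked: 0.33 × (-1.9) = -0.627 pp.
TFP growth = 5.9 − 5.495 = 0.405%.
TFP share of growth = 0.405 / 5.9 × 100 = 6.864%.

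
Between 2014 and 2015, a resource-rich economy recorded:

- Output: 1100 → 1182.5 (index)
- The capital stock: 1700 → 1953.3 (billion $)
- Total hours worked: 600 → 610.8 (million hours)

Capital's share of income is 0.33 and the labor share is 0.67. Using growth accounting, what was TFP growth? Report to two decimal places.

Output growth = (1182.5 − 1100) / 1100 = 7.5%.
The capital stock growth = (1953.3 − 1700) / 1700 = 14.9%.
Total hours worked growth = (610.8 − 600) / 600 = 1.8%.
Labor's share = 1 − 0.33 = 0.67.
The capital stock: 0.33 × 14.9 = 4.917 pp.
Total hours worked: 0.67 × 1.8 = 1.206 pp.
TFP growth = 7.5 − 6.123 = 1.377%.

TFP grew 1.38%.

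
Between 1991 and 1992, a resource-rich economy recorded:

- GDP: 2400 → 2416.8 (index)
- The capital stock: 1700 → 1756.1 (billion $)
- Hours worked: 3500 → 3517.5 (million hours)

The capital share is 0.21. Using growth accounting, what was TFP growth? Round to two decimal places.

GDP growth = (2416.8 − 2400) / 2400 = 0.7%.
The capital stock growth = (1756.1 − 1700) / 1700 = 3.3%.
Hours worked growth = (3517.5 − 3500) / 3500 = 0.5%.
Labor's share = 1 − 0.21 = 0.79.
The capital stock: 0.21 × 3.3 = 0.693 pp.
Hours worked: 0.79 × 0.5 = 0.395 pp.
TFP growth = 0.7 − 1.088 = -0.388%.

-0.39%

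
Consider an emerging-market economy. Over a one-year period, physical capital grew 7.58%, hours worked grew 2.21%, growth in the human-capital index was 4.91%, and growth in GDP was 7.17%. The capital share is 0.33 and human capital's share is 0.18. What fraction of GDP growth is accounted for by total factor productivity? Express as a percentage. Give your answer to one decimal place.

Labor's share = 1 − 0.33 − 0.18 = 0.49.
Physical capital: 0.33 × 7.58 = 2.5014 pp.
The human-capital index: 0.18 × 4.91 = 0.8838 pp.
Hours worked: 0.49 × 2.21 = 1.0829 pp.
TFP growth = 7.17 − 4.4681 = 2.7019%.
TFP share of growth = 2.7019 / 7.17 × 100 = 37.683%.

37.7%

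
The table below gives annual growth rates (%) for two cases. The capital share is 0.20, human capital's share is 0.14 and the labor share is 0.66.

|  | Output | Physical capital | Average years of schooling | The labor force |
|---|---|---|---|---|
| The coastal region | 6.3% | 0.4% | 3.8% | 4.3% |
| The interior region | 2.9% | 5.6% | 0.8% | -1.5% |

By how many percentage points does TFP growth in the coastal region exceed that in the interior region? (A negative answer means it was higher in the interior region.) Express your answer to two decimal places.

Labor's share = 1 − 0.2 − 0.14 = 0.66.
The coastal region: TFP = 6.3 − 0.08 − 0.532 − 2.838 = 2.85%.
The interior region: TFP = 2.9 − 1.12 − 0.112 + 0.99 = 2.658%.
Difference = 2.85 − (2.658) = 0.192 pp.

0.19 percentage points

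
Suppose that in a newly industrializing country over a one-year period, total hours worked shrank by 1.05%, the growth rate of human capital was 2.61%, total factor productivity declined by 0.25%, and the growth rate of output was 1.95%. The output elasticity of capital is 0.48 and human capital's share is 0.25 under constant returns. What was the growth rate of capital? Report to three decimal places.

3.815%

Labor's share = 1 − 0.48 − 0.25 = 0.27.
gY = gA + 0.25×2.61 + 0.27×(-1.05) + 0.48×g.
0.48×g = 1.95 + 0.25 − 0.369 = 1.831.
g = 1.831 / 0.48 = 3.81458%.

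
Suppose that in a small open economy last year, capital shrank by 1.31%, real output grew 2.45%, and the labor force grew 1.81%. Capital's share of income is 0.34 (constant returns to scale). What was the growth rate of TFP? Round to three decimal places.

Labor's share = 1 − 0.34 = 0.66.
Capital: 0.34 × (-1.31) = -0.4454 pp.
The labor force: 0.66 × 1.81 = 1.1946 pp.
TFP growth = 2.45 − 0.7492 = 1.7008%.

1.701%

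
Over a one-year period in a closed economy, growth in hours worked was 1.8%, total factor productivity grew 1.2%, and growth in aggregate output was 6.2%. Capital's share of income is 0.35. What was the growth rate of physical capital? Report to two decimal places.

Labor's share = 1 − 0.35 = 0.65.
gY = gA + 0.65×1.8 + 0.35×g.
0.35×g = 6.2 − 1.2 − 1.17 = 3.83.
g = 3.83 / 0.35 = 10.9429%.

Physical capital growth was 10.94%.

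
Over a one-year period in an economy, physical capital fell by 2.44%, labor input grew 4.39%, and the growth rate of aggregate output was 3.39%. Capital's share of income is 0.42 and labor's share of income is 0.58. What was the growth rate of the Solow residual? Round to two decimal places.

1.87%

Labor's share = 1 − 0.42 = 0.58.
Physical capital: 0.42 × (-2.44) = -1.0248 pp.
Labor input: 0.58 × 4.39 = 2.5462 pp.
TFP growth = 3.39 − 1.5214 = 1.8686%.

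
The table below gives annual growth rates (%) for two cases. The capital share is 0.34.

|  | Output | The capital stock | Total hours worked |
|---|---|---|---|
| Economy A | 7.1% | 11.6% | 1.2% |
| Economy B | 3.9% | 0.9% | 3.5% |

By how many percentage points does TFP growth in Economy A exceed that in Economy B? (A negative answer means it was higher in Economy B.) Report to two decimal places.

Labor's share = 1 − 0.34 = 0.66.
Economy A: TFP = 7.1 − 3.944 − 0.792 = 2.364%.
Economy B: TFP = 3.9 − 0.306 − 2.31 = 1.284%.
Difference = 2.364 − (1.284) = 1.08 pp.

1.08 percentage points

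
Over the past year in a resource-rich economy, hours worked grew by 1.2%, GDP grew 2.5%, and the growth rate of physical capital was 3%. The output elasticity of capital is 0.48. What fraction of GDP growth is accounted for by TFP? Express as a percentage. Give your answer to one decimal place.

17.4%

Labor's share = 1 − 0.48 = 0.52.
Physical capital: 0.48 × 3 = 1.44 pp.
Hours worked: 0.52 × 1.2 = 0.624 pp.
TFP growth = 2.5 − 2.064 = 0.436%.
TFP share of growth = 0.436 / 2.5 × 100 = 17.44%.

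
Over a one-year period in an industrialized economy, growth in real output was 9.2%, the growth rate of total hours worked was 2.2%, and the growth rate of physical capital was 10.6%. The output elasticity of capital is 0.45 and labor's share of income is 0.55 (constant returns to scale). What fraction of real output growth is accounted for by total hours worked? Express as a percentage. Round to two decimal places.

Labor's share = 1 − 0.45 = 0.55.
Total hours worked contributed 0.55 × 2.2 = 1.21 pp.
Share of growth = 1.21 / 9.2 × 100 = 13.1522%.

Total hours worked accounted for 13.15% of growth.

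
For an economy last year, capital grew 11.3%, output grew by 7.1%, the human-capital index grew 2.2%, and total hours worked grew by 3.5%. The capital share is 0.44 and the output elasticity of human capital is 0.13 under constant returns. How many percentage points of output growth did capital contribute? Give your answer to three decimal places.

Contribution = share × growth = 0.44 × 11.3 = 4.972 pp.

4.972 pp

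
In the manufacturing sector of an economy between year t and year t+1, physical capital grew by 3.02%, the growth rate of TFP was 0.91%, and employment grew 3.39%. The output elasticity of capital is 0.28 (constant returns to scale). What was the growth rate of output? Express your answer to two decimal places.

Labor's share = 1 − 0.28 = 0.72.
Physical capital: 0.28 × 3.02 = 0.8456 pp.
Employment: 0.72 × 3.39 = 2.4408 pp.
Output growth = 0.91 + 3.2864 = 4.1964%.

4.20%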